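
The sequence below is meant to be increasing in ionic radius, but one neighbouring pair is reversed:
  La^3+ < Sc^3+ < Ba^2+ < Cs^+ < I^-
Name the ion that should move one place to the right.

Compare adjacent ions: same group and charge — period 4 sits above period 6, so Sc^3+ is smaller — yet in this increasing list La^3+ sits before Sc^3+. Nothing else is reversed, so La^3+ should move one place to the right.

La^3+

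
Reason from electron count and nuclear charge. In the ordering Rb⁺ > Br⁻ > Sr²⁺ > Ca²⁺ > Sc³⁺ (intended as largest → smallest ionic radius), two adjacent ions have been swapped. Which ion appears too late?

Br⁻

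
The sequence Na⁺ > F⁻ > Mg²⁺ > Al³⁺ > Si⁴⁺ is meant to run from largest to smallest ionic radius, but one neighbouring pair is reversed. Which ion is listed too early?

Compare adjacent ions: Na⁺ and F⁻ share 10 electrons; the higher nuclear charge on Na (Z=11) contracts it more, so Na⁺ < F⁻ — yet in this decreasing list Na⁺ sits before F⁻. Nothing else is reversed, so Na⁺ should move one place to the right.

Na⁺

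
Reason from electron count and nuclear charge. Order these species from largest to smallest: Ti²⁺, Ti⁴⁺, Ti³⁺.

Ti²⁺ > Ti³⁺ > Ti⁴⁺

These are all Ti ions. Removing more electrons (higher positive charge) pulls the remaining electrons in closer, so Ti⁴⁺ is smallest and Ti²⁺ is largest.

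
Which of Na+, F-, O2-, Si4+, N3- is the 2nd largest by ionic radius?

O2-

Isoelectronic series (10 e⁻ each). Size is set by nuclear charge: more protons means a smaller ion. Si4+ (Z=14), Na+ (Z=11), F- (Z=9), O2- (Z=8), N3- (Z=7).
Ordering: Si4+ < Na+ < F- < O2- < N3-. The 2nd largest is O2-.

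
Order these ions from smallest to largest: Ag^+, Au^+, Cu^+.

These ions sit in one column with identical charge. Each step down the periodic table adds a principal shell, increasing the radius.

Cu^+ < Ag^+ < Au^+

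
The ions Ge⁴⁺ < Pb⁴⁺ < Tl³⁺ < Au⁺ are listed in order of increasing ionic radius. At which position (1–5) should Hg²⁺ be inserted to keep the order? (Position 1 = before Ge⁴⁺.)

Tabulating Z and e⁻: Ge⁴⁺: 28 e⁻, Z=32, Pb⁴⁺: 78 e⁻, Z=82, Tl³⁺: 78 e⁻, Z=81, Hg²⁺: 78 e⁻, Z=80, Au⁺: 78 e⁻, Z=79. Ge⁴⁺ < Pb⁴⁺ (same group, period 4 vs 6); Pb⁴⁺ < Tl³⁺ (both 78 e⁻, Z=82>81); Tl³⁺ < Hg²⁺ (isoelectronic, higher Z=81 is smaller); Hg²⁺ < Au⁺ (both 78 e⁻, Z=80>79).
Putting Hg²⁺ in gives Ge⁴⁺ < Pb⁴⁺ < Tl³⁺ < Hg²⁺ < Au⁺; it lands at slot 4.

4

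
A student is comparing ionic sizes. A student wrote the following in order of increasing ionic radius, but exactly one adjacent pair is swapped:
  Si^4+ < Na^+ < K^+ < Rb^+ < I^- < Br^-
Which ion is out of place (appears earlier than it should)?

I^-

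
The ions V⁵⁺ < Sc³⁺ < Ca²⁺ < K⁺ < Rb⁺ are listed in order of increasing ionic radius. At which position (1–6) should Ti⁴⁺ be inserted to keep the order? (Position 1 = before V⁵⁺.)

2

First list Z and electron count for each: V⁵⁺ (Z=23, 18 e⁻), Ti⁴⁺ (Z=22, 18 e⁻), Sc³⁺ (Z=21, 18 e⁻), Ca²⁺ (Z=20, 18 e⁻), K⁺ (Z=19, 18 e⁻), Rb⁺ (Z=37, 36 e⁻). V⁵⁺ < Ti⁴⁺ (isoelectronic, higher Z=23 is smaller); Ti⁴⁺ < Sc³⁺ (isoelectronic, higher Z=22 is smaller); Sc³⁺ < Ca²⁺ (isoelectronic, higher Z=21 is smaller); Ca²⁺ < K⁺ (isoelectronic, higher Z=20 is smaller); K⁺ < Rb⁺ (same group, 1 shell fewer).
The complete sequence is V⁵⁺ < Ti⁴⁺ < Sc³⁺ < Ca²⁺ < K⁺ < Rb⁺. Ti⁴⁺ sits at position 2.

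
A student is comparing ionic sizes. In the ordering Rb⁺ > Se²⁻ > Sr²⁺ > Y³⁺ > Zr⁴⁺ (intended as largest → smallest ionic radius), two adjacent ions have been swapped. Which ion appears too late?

The pair Rb⁺, Se²⁻ is the wrong way round — both have 36 electrons but Z(Rb)=37 > Z(Se)=34, so Rb⁺ should be the smaller of the two. All other adjacent pairs agree with periodic trends, so Se²⁻ is the misplaced ion.

Se²⁻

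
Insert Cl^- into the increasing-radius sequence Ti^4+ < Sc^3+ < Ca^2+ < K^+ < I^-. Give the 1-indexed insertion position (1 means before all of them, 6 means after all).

First list Z and electron count for each: Ti^4+ (Z=22, 18 e⁻), Sc^3+ (Z=21, 18 e⁻), Ca^2+ (Z=20, 18 e⁻), K^+ (Z=19, 18 e⁻), Cl^- (Z=17, 18 e⁻), I^- (Z=53, 54 e⁻). Ti^4+ < Sc^3+ (both 18 e⁻, Z=22>21); Sc^3+ < Ca^2+ (both 18 e⁻, Z=21>20); Ca^2+ < K^+ (both 18 e⁻, Z=20>19); K^+ < Cl^- (both 18 e⁻, Z=19>17); Cl^- < I^- (same group, period 3 vs 5).
With Cl^- included the full order is Ti^4+ < Sc^3+ < Ca^2+ < K^+ < Cl^- < I^-, so it takes position 5.

5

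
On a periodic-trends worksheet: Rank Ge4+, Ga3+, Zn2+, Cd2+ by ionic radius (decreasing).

Cd2+ > Zn2+ > Ga3+ > Ge4+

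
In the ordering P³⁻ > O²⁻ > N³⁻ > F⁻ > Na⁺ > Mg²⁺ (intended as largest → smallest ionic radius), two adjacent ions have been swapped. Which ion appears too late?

N³⁻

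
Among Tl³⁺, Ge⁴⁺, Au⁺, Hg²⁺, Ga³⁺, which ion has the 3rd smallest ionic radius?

Tl³⁺

Electron counts and nuclear charges: Ge⁴⁺ has 28 e⁻ (Z=32), Ga³⁺ has 28 e⁻ (Z=31), Tl³⁺ has 78 e⁻ (Z=81), Hg²⁺ has 78 e⁻ (Z=80), Au⁺ has 78 e⁻ (Z=79). Ge⁴⁺ < Ga³⁺ (both 28 e⁻, Z=32>31); Ga³⁺ < Tl³⁺ (same group, period 4 vs 6); Tl³⁺ < Hg²⁺ (isoelectronic, higher Z=81 is smaller); Hg²⁺ < Au⁺ (isoelectronic, higher Z=80 is smaller).
That gives Ge⁴⁺ < Ga³⁺ < Tl³⁺ < Hg²⁺ < Au⁺. From the smallest end, number 3 is Tl³⁺.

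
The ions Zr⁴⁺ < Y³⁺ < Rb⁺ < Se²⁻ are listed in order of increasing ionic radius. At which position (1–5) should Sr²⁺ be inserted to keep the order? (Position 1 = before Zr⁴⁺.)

Each ion has 36 electrons. The ranking follows nuclear charge in reverse — greater Z gives a smaller radius. Zr⁴⁺ (Z=40), Y³⁺ (Z=39), Sr²⁺ (Z=38), Rb⁺ (Z=37), Se²⁻ (Z=34).
Merged order: Zr⁴⁺ < Y³⁺ < Sr²⁺ < Rb⁺ < Se²⁻ — Sr²⁺ is number 3.

3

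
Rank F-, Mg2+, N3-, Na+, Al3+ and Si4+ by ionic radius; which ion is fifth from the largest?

Al3+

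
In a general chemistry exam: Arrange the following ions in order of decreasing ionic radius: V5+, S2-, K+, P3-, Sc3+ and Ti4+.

P3- > S2- > K+ > Sc3+ > Ti4+ > V5+

All of these have 18 electrons (isoelectronic). With the same electron cloud, the ion with the most protons pulls it in tightest. Nuclear charges: V5+ (Z=23), Ti4+ (Z=22), Sc3+ (Z=21), K+ (Z=19), S2- (Z=16), P3- (Z=15). Highest Z is smallest.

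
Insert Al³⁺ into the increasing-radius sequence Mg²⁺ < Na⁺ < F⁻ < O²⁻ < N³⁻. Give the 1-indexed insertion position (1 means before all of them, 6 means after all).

1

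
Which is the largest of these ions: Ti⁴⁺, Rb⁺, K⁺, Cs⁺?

Work out protons and electrons: Ti⁴⁺ (Z=22, 18 e⁻), K⁺ (Z=19, 18 e⁻), Rb⁺ (Z=37, 36 e⁻), Cs⁺ (Z=55, 54 e⁻). Ti⁴⁺ < K⁺ (isoelectronic, higher Z=22 is smaller); K⁺ < Rb⁺ (same group, 1 shell fewer); Rb⁺ < Cs⁺ (same group, 1 shell fewer).

Cs⁺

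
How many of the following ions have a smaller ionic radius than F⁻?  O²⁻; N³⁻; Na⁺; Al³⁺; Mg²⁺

3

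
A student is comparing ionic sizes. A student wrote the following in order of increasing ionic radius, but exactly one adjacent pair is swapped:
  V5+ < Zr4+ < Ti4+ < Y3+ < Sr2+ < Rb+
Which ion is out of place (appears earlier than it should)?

Zr4+

Check each adjacent pair. Zr4+ and Ti4+ are reversed: both in group 4 with the same charge; Ti4+ (period 4) has the smaller radius. No other neighbouring pair contradicts the periodic trends, so Zr4+ is the ion listed too early.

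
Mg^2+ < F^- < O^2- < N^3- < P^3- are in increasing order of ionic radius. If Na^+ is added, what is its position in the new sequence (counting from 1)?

2

Mg^2+ (Z=12, 10 e⁻), Na^+ (Z=11, 10 e⁻), F^- (Z=9, 10 e⁻), O^2- (Z=8, 10 e⁻), N^3- (Z=7, 10 e⁻), P^3- (Z=15, 18 e⁻). Mg^2+ < Na^+ (isoelectronic, higher Z=12 is smaller); Na^+ < F^- (isoelectronic, higher Z=11 is smaller); F^- < O^2- (isoelectronic, higher Z=9 is smaller); O^2- < N^3- (isoelectronic, higher Z=8 is smaller); N^3- < P^3- (same group, 1 shell fewer).
With Na^+ included the full order is Mg^2+ < Na^+ < F^- < O^2- < N^3- < P^3-, so it takes position 2.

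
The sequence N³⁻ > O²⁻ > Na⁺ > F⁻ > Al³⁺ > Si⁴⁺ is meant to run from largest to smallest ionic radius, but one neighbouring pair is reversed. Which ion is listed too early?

Check each adjacent pair. Na⁺ and F⁻ are reversed: Na⁺ and F⁻ share 10 electrons; the higher nuclear charge on Na (Z=11) contracts it more, so Na⁺ < F⁻. No other neighbouring pair contradicts the periodic trends, so Na⁺ is the ion listed too early.

Na⁺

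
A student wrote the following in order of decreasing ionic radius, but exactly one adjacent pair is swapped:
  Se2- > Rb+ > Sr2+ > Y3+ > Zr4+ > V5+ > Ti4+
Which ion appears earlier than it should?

V5+

Compare adjacent ions: V5+ and Ti4+ share 18 electrons; the higher nuclear charge on V (Z=23) contracts it more, so V5+ < Ti4+ — yet in this decreasing list V5+ sits before Ti4+. Nothing else is reversed, so V5+ should move one place to the right.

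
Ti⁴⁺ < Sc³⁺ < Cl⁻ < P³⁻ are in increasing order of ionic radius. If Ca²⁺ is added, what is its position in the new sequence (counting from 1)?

3

Each ion has 18 electrons. The ranking follows nuclear charge in reverse — greater Z gives a smaller radius. Ti⁴⁺ (Z=22), Sc³⁺ (Z=21), Ca²⁺ (Z=20), Cl⁻ (Z=17), P³⁻ (Z=15).
The complete sequence is Ti⁴⁺ < Sc³⁺ < Ca²⁺ < Cl⁻ < P³⁻. Ca²⁺ sits at position 3.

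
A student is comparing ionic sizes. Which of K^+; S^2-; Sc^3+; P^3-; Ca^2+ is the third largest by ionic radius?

All of these have 18 electrons (isoelectronic). With the same electron cloud, the ion with the most protons pulls it in tightest. Nuclear charges: Sc^3+ (Z=21), Ca^2+ (Z=20), K^+ (Z=19), S^2- (Z=16), P^3- (Z=15). Highest Z is smallest.
Ordering: Sc^3+ < Ca^2+ < K^+ < S^2- < P^3-. The third largest is K^+.

K^+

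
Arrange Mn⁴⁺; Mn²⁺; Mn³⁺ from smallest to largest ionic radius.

Mn⁴⁺ < Mn³⁺ < Mn²⁺

For a single element, ionic radius drops as positive charge rises — Mn⁴⁺ < Mn²⁺.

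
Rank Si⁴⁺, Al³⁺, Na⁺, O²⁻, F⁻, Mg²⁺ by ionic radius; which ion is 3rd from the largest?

Isoelectronic series (10 e⁻ each). Size is set by nuclear charge: more protons means a smaller ion. Si⁴⁺ (Z=14), Al³⁺ (Z=13), Mg²⁺ (Z=12), Na⁺ (Z=11), F⁻ (Z=9), O²⁻ (Z=8).
Ordering: Si⁴⁺ < Al³⁺ < Mg²⁺ < Na⁺ < F⁻ < O²⁻. The 3rd largest is Na⁺.

Na⁺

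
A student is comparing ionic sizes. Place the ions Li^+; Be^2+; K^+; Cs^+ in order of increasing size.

Be^2+ < Li^+ < K^+ < Cs^+

Tabulating Z and e⁻: Be^2+ has 2 e⁻ (Z=4), Li^+ has 2 e⁻ (Z=3), K^+ has 18 e⁻ (Z=19), Cs^+ has 54 e⁻ (Z=55). Be^2+ < Li^+ (both 2 e⁻, Z=4>3); Li^+ < K^+ (same group, period 2 vs 4); K^+ < Cs^+ (same group, 2 shells fewer).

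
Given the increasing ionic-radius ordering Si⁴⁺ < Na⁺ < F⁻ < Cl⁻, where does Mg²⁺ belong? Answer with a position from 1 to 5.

2

First list Z and electron count for each: Si⁴⁺: 10 e⁻, Z=14, Mg²⁺: 10 e⁻, Z=12, Na⁺: 10 e⁻, Z=11, F⁻: 10 e⁻, Z=9, Cl⁻: 18 e⁻, Z=17. Si⁴⁺ < Mg²⁺ (isoelectronic, higher Z=14 is smaller); Mg²⁺ < Na⁺ (both 10 e⁻, Z=12>11); Na⁺ < F⁻ (both 10 e⁻, Z=11>9); F⁻ < Cl⁻ (same group, period 2 vs 3).
With Mg²⁺ included the full order is Si⁴⁺ < Mg²⁺ < Na⁺ < F⁻ < Cl⁻, so it takes position 2.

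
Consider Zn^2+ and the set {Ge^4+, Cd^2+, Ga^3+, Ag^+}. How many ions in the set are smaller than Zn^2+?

2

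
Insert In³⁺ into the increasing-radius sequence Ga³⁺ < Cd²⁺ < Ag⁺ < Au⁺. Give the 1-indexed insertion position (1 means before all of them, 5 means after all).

2

Work out protons and electrons: Ga³⁺ has 28 e⁻ (Z=31), In³⁺ has 46 e⁻ (Z=49), Cd²⁺ has 46 e⁻ (Z=48), Ag⁺ has 46 e⁻ (Z=47), Au⁺ has 78 e⁻ (Z=79). Ga³⁺ < In³⁺ (same group, period 4 vs 5); In³⁺ < Cd²⁺ (both 46 e⁻, Z=49>48); Cd²⁺ < Ag⁺ (isoelectronic, higher Z=48 is smaller); Ag⁺ < Au⁺ (same group, period 5 vs 6).
Putting In³⁺ in gives Ga³⁺ < In³⁺ < Cd²⁺ < Ag⁺ < Au⁺; it lands at slot 2.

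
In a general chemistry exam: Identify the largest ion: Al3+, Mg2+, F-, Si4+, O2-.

Each ion has 10 electrons. The ranking follows nuclear charge in reverse — greater Z gives a smaller radius. Si4+ (Z=14), Al3+ (Z=13), Mg2+ (Z=12), F- (Z=9), O2- (Z=8).

O2-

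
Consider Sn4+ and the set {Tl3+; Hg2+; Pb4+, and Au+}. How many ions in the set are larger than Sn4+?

4

First list Z and electron count for each: Sn4+: 46 e⁻, Z=50, Pb4+: 78 e⁻, Z=82, Tl3+: 78 e⁻, Z=81, Hg2+: 78 e⁻, Z=80, Au+: 78 e⁻, Z=79. Sn4+ < Pb4+ (same group, 1 shell fewer); Pb4+ < Tl3+ (isoelectronic, higher Z=82 is smaller); Tl3+ < Hg2+ (both 78 e⁻, Z=81>80); Hg2+ < Au+ (both 78 e⁻, Z=80>79).
Placing each against Sn4+: smaller — none; larger — Pb4+, Tl3+, Hg2+, Au+. Count: 4.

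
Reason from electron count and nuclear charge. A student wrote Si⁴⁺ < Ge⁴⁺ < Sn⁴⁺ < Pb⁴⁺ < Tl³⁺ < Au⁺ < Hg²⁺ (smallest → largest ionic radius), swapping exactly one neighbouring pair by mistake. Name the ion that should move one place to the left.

Hg²⁺

Check each adjacent pair. Au⁺ and Hg²⁺ are reversed: both have 78 electrons but Z(Hg)=80 > Z(Au)=79, so Hg²⁺ should be the smaller of the two. No other neighbouring pair contradicts the periodic trends, so Hg²⁺ is the ion listed too late.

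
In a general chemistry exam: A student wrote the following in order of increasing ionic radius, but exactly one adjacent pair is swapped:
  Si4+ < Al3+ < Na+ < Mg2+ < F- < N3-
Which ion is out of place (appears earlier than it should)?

Check each adjacent pair. Na+ and Mg2+ are reversed: Mg2+ and Na+ share 10 electrons; the higher nuclear charge on Mg (Z=12) contracts it more, so Mg2+ < Na+. No other neighbouring pair contradicts the periodic trends, so Na+ is the ion listed too early.

Na+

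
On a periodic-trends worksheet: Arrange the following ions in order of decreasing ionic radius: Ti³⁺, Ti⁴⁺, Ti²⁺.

Ti²⁺ > Ti³⁺ > Ti⁴⁺

Same element, different charge: the more highly charged cation has fewer electrons and a greater effective nuclear charge per electron, making Ti⁴⁺ the smallest.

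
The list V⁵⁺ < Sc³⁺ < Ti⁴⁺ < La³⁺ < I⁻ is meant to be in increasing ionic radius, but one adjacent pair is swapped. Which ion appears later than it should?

Check each adjacent pair. Sc³⁺ and Ti⁴⁺ are reversed: they are isoelectronic (18 e⁻) and Ti has more protons than Sc (22 vs 21), making Ti⁴⁺ smaller. No other neighbouring pair contradicts the periodic trends, so Ti⁴⁺ is the ion listed too late.

Ti⁴⁺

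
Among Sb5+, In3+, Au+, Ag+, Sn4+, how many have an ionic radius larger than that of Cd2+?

2

Electron counts and nuclear charges: Sb5+: 46 e⁻, Z=51, Sn4+: 46 e⁻, Z=50, In3+: 46 e⁻, Z=49, Cd2+: 46 e⁻, Z=48, Ag+: 46 e⁻, Z=47, Au+: 78 e⁻, Z=79. Sb5+ < Sn4+ (both 46 e⁻, Z=51>50); Sn4+ < In3+ (both 46 e⁻, Z=50>49); In3+ < Cd2+ (isoelectronic, higher Z=49 is smaller); Cd2+ < Ag+ (isoelectronic, higher Z=48 is smaller); Ag+ < Au+ (same group, 1 shell fewer).
Relative to Cd2+, the ions that are larger are Ag+, Au+. That's 2.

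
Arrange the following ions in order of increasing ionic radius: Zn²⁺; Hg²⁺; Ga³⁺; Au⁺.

Ga³⁺ < Zn²⁺ < Hg²⁺ < Au⁺

Work out protons and electrons: Ga³⁺ has 28 e⁻ (Z=31), Zn²⁺ has 28 e⁻ (Z=30), Hg²⁺ has 78 e⁻ (Z=80), Au⁺ has 78 e⁻ (Z=79). Ga³⁺ < Zn²⁺ (isoelectronic, higher Z=31 is smaller); Zn²⁺ < Hg²⁺ (same group, 2 shells fewer); Hg²⁺ < Au⁺ (both 78 e⁻, Z=80>79).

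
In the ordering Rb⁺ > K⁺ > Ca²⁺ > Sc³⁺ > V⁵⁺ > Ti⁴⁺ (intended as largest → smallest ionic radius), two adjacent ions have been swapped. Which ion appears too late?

Ti⁴⁺

Scanning neighbour by neighbour, only V⁵⁺/Ti⁴⁺ violates a trend: both have 18 electrons but Z(V)=23 > Z(Ti)=22, so V⁵⁺ should be the smaller of the two. That makes Ti⁴⁺ the one sitting a position late relative to where it belongs.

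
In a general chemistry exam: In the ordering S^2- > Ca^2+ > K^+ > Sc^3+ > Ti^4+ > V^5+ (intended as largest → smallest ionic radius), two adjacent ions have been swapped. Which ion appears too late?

The pair Ca^2+, K^+ is the wrong way round — both have 18 electrons but Z(Ca)=20 > Z(K)=19, so Ca^2+ should be the smaller of the two. All other adjacent pairs agree with periodic trends, so K^+ is the misplaced ion.

K^+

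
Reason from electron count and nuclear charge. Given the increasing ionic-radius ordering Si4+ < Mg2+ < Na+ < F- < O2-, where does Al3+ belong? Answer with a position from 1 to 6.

2

All of these have 10 electrons (isoelectronic). With the same electron cloud, the ion with the most protons pulls it in tightest. Nuclear charges: Si4+ (Z=14), Al3+ (Z=13), Mg2+ (Z=12), Na+ (Z=11), F- (Z=9), O2- (Z=8). Highest Z is smallest.
Putting Al3+ in gives Si4+ < Al3+ < Mg2+ < Na+ < F- < O2-; it lands at slot 2.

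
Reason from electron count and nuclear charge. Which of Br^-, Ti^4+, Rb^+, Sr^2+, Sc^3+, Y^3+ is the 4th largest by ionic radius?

Work out protons and electrons: Ti^4+ has 18 e⁻ (Z=22), Sc^3+ has 18 e⁻ (Z=21), Y^3+ has 36 e⁻ (Z=39), Sr^2+ has 36 e⁻ (Z=38), Rb^+ has 36 e⁻ (Z=37), Br^- has 36 e⁻ (Z=35). Ti^4+ < Sc^3+ (isoelectronic, higher Z=22 is smaller); Sc^3+ < Y^3+ (same group, 1 shell fewer); Y^3+ < Sr^2+ (both 36 e⁻, Z=39>38); Sr^2+ < Rb^+ (both 36 e⁻, Z=38>37); Rb^+ < Br^- (isoelectronic, higher Z=37 is smaller).
That gives Ti^4+ < Sc^3+ < Y^3+ < Sr^2+ < Rb^+ < Br^-. From the largest end, number 4 is Y^3+.

Y^3+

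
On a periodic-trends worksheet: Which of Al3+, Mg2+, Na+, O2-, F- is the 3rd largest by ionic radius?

These species are isoelectronic with 10 electrons. The only difference is the number of protons: Al3+ (Z=13), Mg2+ (Z=12), Na+ (Z=11), F- (Z=9), O2- (Z=8). The strongest nuclear pull (Al3+) gives the smallest ion.
So the order is Al3+ < Mg2+ < Na+ < F- < O2-; the 3rd-largest ion is Na+.

Na+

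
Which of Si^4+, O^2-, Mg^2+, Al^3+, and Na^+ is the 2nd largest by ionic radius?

Na^+

These species are isoelectronic with 10 electrons. The only difference is the number of protons: Si^4+ (Z=14), Al^3+ (Z=13), Mg^2+ (Z=12), Na^+ (Z=11), O^2- (Z=8). The strongest nuclear pull (Si^4+) gives the smallest ion.
That gives Si^4+ < Al^3+ < Mg^2+ < Na^+ < O^2-. From the largest end, number 2 is Na^+.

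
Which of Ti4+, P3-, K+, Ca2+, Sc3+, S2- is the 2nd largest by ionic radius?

S2-

These species are isoelectronic with 18 electrons. The only difference is the number of protons: Ti4+ (Z=22), Sc3+ (Z=21), Ca2+ (Z=20), K+ (Z=19), S2- (Z=16), P3- (Z=15). The strongest nuclear pull (Ti4+) gives the smallest ion.
Full ascending order: Ti4+ < Sc3+ < Ca2+ < K+ < S2- < P3-. Counting from the largest, position 2 is S2-.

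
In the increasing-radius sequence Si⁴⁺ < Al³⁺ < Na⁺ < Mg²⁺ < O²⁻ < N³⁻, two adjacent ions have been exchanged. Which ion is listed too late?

The pair Na⁺, Mg²⁺ is the wrong way round — they are isoelectronic (10 e⁻) and Mg has more protons than Na (12 vs 11), making Mg²⁺ smaller. All other adjacent pairs agree with periodic trends, so Mg²⁺ is the misplaced ion.

Mg²⁺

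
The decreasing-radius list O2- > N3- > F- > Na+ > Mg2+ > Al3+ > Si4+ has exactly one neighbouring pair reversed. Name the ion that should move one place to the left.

N3-

Compare adjacent ions: O2- and N3- share 10 electrons; the higher nuclear charge on O (Z=8) contracts it more, so O2- < N3- — yet in this decreasing list O2- sits before N3-. Nothing else is reversed, so N3- should move one place to the left.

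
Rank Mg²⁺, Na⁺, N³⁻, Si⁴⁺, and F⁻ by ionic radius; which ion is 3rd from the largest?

Na⁺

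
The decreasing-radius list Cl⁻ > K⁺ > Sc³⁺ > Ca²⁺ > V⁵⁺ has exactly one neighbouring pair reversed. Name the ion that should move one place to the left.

Ca²⁺

The pair Sc³⁺, Ca²⁺ is the wrong way round — they are isoelectronic (18 e⁻) and Sc has more protons than Ca (21 vs 20), making Sc³⁺ smaller. All other adjacent pairs agree with periodic trends, so Ca²⁺ is the misplaced ion.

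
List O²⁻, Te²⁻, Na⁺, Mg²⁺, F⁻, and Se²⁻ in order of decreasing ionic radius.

Te²⁻ > Se²⁻ > O²⁻ > F⁻ > Na⁺ > Mg²⁺

Work out protons and electrons: Mg²⁺ has 10 e⁻ (Z=12), Na⁺ has 10 e⁻ (Z=11), F⁻ has 10 e⁻ (Z=9), O²⁻ has 10 e⁻ (Z=8), Se²⁻ has 36 e⁻ (Z=34), Te²⁻ has 54 e⁻ (Z=52). Mg²⁺ < Na⁺ (both 10 e⁻, Z=12>11); Na⁺ < F⁻ (isoelectronic, higher Z=11 is smaller); F⁻ < O²⁻ (isoelectronic, higher Z=9 is smaller); O²⁻ < Se²⁻ (same group, 2 shells fewer); Se²⁻ < Te²⁻ (same group, 1 shell fewer).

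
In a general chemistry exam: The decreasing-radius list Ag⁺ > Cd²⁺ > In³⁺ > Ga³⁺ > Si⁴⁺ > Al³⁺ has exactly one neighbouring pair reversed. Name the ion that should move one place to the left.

Al³⁺

Check each adjacent pair. Si⁴⁺ and Al³⁺ are reversed: both have 10 electrons but Z(Si)=14 > Z(Al)=13, so Si⁴⁺ should be the smaller of the two. No other neighbouring pair contradicts the periodic trends, so Al³⁺ is the ion listed too late.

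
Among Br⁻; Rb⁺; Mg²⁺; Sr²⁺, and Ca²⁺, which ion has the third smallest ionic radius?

Sr²⁺

First list Z and electron count for each: Mg²⁺ (Z=12, 10 e⁻), Ca²⁺ (Z=20, 18 e⁻), Sr²⁺ (Z=38, 36 e⁻), Rb⁺ (Z=37, 36 e⁻), Br⁻ (Z=35, 36 e⁻). Mg²⁺ < Ca²⁺ (same group, period 3 vs 4); Ca²⁺ < Sr²⁺ (same group, period 4 vs 5); Sr²⁺ < Rb⁺ (isoelectronic, higher Z=38 is smaller); Rb⁺ < Br⁻ (isoelectronic, higher Z=37 is smaller).
So the order is Mg²⁺ < Ca²⁺ < Sr²⁺ < Rb⁺ < Br⁻; the 3rd-smallest ion is Sr²⁺.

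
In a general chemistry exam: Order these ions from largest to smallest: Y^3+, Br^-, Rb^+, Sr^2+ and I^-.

I^- > Br^- > Rb^+ > Sr^2+ > Y^3+

Y^3+: 36 e⁻, Z=39, Sr^2+: 36 e⁻, Z=38, Rb^+: 36 e⁻, Z=37, Br^-: 36 e⁻, Z=35, I^-: 54 e⁻, Z=53. Y^3+ < Sr^2+ (both 36 e⁻, Z=39>38); Sr^2+ < Rb^+ (both 36 e⁻, Z=38>37); Rb^+ < Br^- (both 36 e⁻, Z=37>35); Br^- < I^- (same group, 1 shell fewer).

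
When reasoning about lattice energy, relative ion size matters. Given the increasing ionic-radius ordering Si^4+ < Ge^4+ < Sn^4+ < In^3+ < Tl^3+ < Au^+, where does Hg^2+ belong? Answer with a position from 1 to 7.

First list Z and electron count for each: Si^4+ (Z=14, 10 e⁻), Ge^4+ (Z=32, 28 e⁻), Sn^4+ (Z=50, 46 e⁻), In^3+ (Z=49, 46 e⁻), Tl^3+ (Z=81, 78 e⁻), Hg^2+ (Z=80, 78 e⁻), Au^+ (Z=79, 78 e⁻). Si^4+ < Ge^4+ (same group, period 3 vs 4); Ge^4+ < Sn^4+ (same group, 1 shell fewer); Sn^4+ < In^3+ (both 46 e⁻, Z=50>49); In^3+ < Tl^3+ (same group, period 5 vs 6); Tl^3+ < Hg^2+ (isoelectronic, higher Z=81 is smaller); Hg^2+ < Au^+ (both 78 e⁻, Z=80>79).
Putting Hg^2+ in gives Si^4+ < Ge^4+ < Sn^4+ < In^3+ < Tl^3+ < Hg^2+ < Au^+; it lands at slot 6.

6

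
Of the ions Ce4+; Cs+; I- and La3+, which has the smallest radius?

These species are isoelectronic with 54 electrons. The only difference is the number of protons: Ce4+ (Z=58), La3+ (Z=57), Cs+ (Z=55), I- (Z=53). The strongest nuclear pull (Ce4+) gives the smallest ion.

Ce4+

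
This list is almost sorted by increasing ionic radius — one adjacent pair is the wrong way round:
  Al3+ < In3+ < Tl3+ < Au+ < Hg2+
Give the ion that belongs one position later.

Scanning neighbour by neighbour, only Au+/Hg2+ violates a trend: they are isoelectronic (78 e⁻) and Hg has more protons than Au (80 vs 79), making Hg2+ smaller. That makes Au+ the one sitting a position early relative to where it belongs.

Au+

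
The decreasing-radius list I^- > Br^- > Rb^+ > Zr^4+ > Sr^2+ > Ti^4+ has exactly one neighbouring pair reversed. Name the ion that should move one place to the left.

Sr^2+

Scanning neighbour by neighbour, only Zr^4+/Sr^2+ violates a trend: they are isoelectronic (36 e⁻) and Zr has more protons than Sr (40 vs 38), making Zr^4+ smaller. That makes Sr^2+ the one sitting a position late relative to where it belongs.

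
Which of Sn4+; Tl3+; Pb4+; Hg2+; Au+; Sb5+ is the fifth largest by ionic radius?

Sn4+

Work out protons and electrons: Sb5+ (Z=51, 46 e⁻), Sn4+ (Z=50, 46 e⁻), Pb4+ (Z=82, 78 e⁻), Tl3+ (Z=81, 78 e⁻), Hg2+ (Z=80, 78 e⁻), Au+ (Z=79, 78 e⁻). Sb5+ < Sn4+ (isoelectronic, higher Z=51 is smaller); Sn4+ < Pb4+ (same group, 1 shell fewer); Pb4+ < Tl3+ (both 78 e⁻, Z=82>81); Tl3+ < Hg2+ (isoelectronic, higher Z=81 is smaller); Hg2+ < Au+ (isoelectronic, higher Z=80 is smaller).
That gives Sb5+ < Sn4+ < Pb4+ < Tl3+ < Hg2+ < Au+. From the largest end, number 5 is Sn4+.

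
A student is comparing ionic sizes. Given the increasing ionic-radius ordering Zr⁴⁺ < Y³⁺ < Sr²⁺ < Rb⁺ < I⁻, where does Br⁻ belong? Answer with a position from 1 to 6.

5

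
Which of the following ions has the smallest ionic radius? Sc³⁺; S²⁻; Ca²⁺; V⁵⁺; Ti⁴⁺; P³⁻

V⁵⁺

All of these have 18 electrons (isoelectronic). With the same electron cloud, the ion with the most protons pulls it in tightest. Nuclear charges: V⁵⁺ (Z=23), Ti⁴⁺ (Z=22), Sc³⁺ (Z=21), Ca²⁺ (Z=20), S²⁻ (Z=16), P³⁻ (Z=15). Highest Z is smallest.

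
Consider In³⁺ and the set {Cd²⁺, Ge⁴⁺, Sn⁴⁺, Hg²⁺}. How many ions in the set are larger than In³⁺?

Work out protons and electrons: Ge⁴⁺ (Z=32, 28 e⁻), Sn⁴⁺ (Z=50, 46 e⁻), In³⁺ (Z=49, 46 e⁻), Cd²⁺ (Z=48, 46 e⁻), Hg²⁺ (Z=80, 78 e⁻). Ge⁴⁺ < Sn⁴⁺ (same group, period 4 vs 5); Sn⁴⁺ < In³⁺ (both 46 e⁻, Z=50>49); In³⁺ < Cd²⁺ (both 46 e⁻, Z=49>48); Cd²⁺ < Hg²⁺ (same group, 1 shell fewer).
Relative to In³⁺, the ions that are larger are Cd²⁺, Hg²⁺. Count: 2.

2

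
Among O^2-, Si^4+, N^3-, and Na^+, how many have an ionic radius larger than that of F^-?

Isoelectronic series (10 e⁻ each). Size is set by nuclear charge: more protons means a smaller ion. Si^4+ (Z=14), Na^+ (Z=11), F^- (Z=9), O^2- (Z=8), N^3- (Z=7).
Relative to F^-, the ions that are larger are O^2-, N^3-. So 2 are larger.

2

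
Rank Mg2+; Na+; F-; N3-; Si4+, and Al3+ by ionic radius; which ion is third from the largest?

Each ion has 10 electrons. The ranking follows nuclear charge in reverse — greater Z gives a smaller radius. Si4+ (Z=14), Al3+ (Z=13), Mg2+ (Z=12), Na+ (Z=11), F- (Z=9), N3- (Z=7).
So the order is Si4+ < Al3+ < Mg2+ < Na+ < F- < N3-; the 3rd-largest ion is Na+.

Na+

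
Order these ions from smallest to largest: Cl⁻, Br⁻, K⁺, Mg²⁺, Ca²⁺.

Mg²⁺ has 10 e⁻ (Z=12), Ca²⁺ has 18 e⁻ (Z=20), K⁺ has 18 e⁻ (Z=19), Cl⁻ has 18 e⁻ (Z=17), Br⁻ has 36 e⁻ (Z=35). Mg²⁺ < Ca²⁺ (same group, period 3 vs 4); Ca²⁺ < K⁺ (both 18 e⁻, Z=20>19); K⁺ < Cl⁻ (isoelectronic, higher Z=19 is smaller); Cl⁻ < Br⁻ (same group, 1 shell fewer).

Mg²⁺ < Ca²⁺ < K⁺ < Cl⁻ < Br⁻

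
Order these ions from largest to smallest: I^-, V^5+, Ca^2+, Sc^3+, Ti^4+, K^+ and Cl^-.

I^- > Cl^- > K^+ > Ca^2+ > Sc^3+ > Ti^4+ > V^5+

V^5+ has 18 e⁻ (Z=23), Ti^4+ has 18 e⁻ (Z=22), Sc^3+ has 18 e⁻ (Z=21), Ca^2+ has 18 e⁻ (Z=20), K^+ has 18 e⁻ (Z=19), Cl^- has 18 e⁻ (Z=17), I^- has 54 e⁻ (Z=53). V^5+ < Ti^4+ (isoelectronic, higher Z=23 is smaller); Ti^4+ < Sc^3+ (isoelectronic, higher Z=22 is smaller); Sc^3+ < Ca^2+ (both 18 e⁻, Z=21>20); Ca^2+ < K^+ (both 18 e⁻, Z=20>19); K^+ < Cl^- (both 18 e⁻, Z=19>17); Cl^- < I^- (same group, period 3 vs 5).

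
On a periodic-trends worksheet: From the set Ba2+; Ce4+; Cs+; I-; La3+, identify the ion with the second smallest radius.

These species are isoelectronic with 54 electrons. The only difference is the number of protons: Ce4+ (Z=58), La3+ (Z=57), Ba2+ (Z=56), Cs+ (Z=55), I- (Z=53). The strongest nuclear pull (Ce4+) gives the smallest ion.
That gives Ce4+ < La3+ < Ba2+ < Cs+ < I-. From the smallest end, number 2 is La3+.

La3+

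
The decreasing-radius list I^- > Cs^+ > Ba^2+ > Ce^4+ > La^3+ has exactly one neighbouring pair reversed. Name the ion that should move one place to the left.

Scanning neighbour by neighbour, only Ce^4+/La^3+ violates a trend: they are isoelectronic (54 e⁻) and Ce has more protons than La (58 vs 57), making Ce^4+ smaller. That makes La^3+ the one sitting a position late relative to where it belongs.

La^3+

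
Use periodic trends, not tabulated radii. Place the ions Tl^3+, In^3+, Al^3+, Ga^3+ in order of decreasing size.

Tl^3+ > In^3+ > Ga^3+ > Al^3+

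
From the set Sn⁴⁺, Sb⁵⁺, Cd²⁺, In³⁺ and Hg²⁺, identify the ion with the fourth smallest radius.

Sb⁵⁺ has 46 e⁻ (Z=51), Sn⁴⁺ has 46 e⁻ (Z=50), In³⁺ has 46 e⁻ (Z=49), Cd²⁺ has 46 e⁻ (Z=48), Hg²⁺ has 78 e⁻ (Z=80). Sb⁵⁺ < Sn⁴⁺ (both 46 e⁻, Z=51>50); Sn⁴⁺ < In³⁺ (both 46 e⁻, Z=50>49); In³⁺ < Cd²⁺ (isoelectronic, higher Z=49 is smaller); Cd²⁺ < Hg²⁺ (same group, period 5 vs 6).
That gives Sb⁵⁺ < Sn⁴⁺ < In³⁺ < Cd²⁺ < Hg²⁺. From the smallest end, number 4 is Cd²⁺.

Cd²⁺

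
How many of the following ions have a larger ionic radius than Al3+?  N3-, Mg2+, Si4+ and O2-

3

Isoelectronic series (10 e⁻ each). Size is set by nuclear charge: more protons means a smaller ion. Si4+ (Z=14), Al3+ (Z=13), Mg2+ (Z=12), O2- (Z=8), N3- (Z=7).
Ordering all of them (including Al3+) by radius gives Si4+ < Al3+ < Mg2+ < O2- < N3-. So 3 are larger.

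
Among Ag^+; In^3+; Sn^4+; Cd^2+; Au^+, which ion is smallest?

Electron counts and nuclear charges: Sn^4+ has 46 e⁻ (Z=50), In^3+ has 46 e⁻ (Z=49), Cd^2+ has 46 e⁻ (Z=48), Ag^+ has 46 e⁻ (Z=47), Au^+ has 78 e⁻ (Z=79). Sn^4+ < In^3+ (both 46 e⁻, Z=50>49); In^3+ < Cd^2+ (isoelectronic, higher Z=49 is smaller); Cd^2+ < Ag^+ (both 46 e⁻, Z=48>47); Ag^+ < Au^+ (same group, period 5 vs 6).

Sn^4+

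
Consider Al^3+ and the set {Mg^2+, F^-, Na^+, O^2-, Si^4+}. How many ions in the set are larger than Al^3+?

All of these have 10 electrons (isoelectronic). With the same electron cloud, the ion with the most protons pulls it in tightest. Nuclear charges: Si^4+ (Z=14), Al^3+ (Z=13), Mg^2+ (Z=12), Na^+ (Z=11), F^- (Z=9), O^2- (Z=8). Highest Z is smallest.
Ordering all of them (including Al^3+) by radius gives Si^4+ < Al^3+ < Mg^2+ < Na^+ < F^- < O^2-. That's 4.

4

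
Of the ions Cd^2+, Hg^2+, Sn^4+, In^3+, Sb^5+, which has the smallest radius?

Sb^5+

Tabulating Z and e⁻: Sb^5+ (Z=51, 46 e⁻), Sn^4+ (Z=50, 46 e⁻), In^3+ (Z=49, 46 e⁻), Cd^2+ (Z=48, 46 e⁻), Hg^2+ (Z=80, 78 e⁻). Sb^5+ < Sn^4+ (both 46 e⁻, Z=51>50); Sn^4+ < In^3+ (isoelectronic, higher Z=50 is smaller); In^3+ < Cd^2+ (both 46 e⁻, Z=49>48); Cd^2+ < Hg^2+ (same group, period 5 vs 6).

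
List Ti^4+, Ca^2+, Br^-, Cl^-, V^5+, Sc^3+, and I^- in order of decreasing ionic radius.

I^- > Br^- > Cl^- > Ca^2+ > Sc^3+ > Ti^4+ > V^5+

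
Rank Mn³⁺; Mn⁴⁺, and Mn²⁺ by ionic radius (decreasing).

Mn²⁺ > Mn³⁺ > Mn⁴⁺

These are all Mn ions. Removing more electrons (higher positive charge) pulls the remaining electrons in closer, so Mn⁴⁺ is smallest and Mn²⁺ is largest.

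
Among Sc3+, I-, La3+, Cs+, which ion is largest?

Tabulating Z and e⁻: Sc3+ has 18 e⁻ (Z=21), La3+ has 54 e⁻ (Z=57), Cs+ has 54 e⁻ (Z=55), I- has 54 e⁻ (Z=53). Sc3+ < La3+ (same group, period 4 vs 6); La3+ < Cs+ (isoelectronic, higher Z=57 is smaller); Cs+ < I- (both 54 e⁻, Z=55>53).

I-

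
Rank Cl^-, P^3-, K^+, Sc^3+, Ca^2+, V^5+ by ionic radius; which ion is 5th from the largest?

Each ion has 18 electrons. The ranking follows nuclear charge in reverse — greater Z gives a smaller radius. V^5+ (Z=23), Sc^3+ (Z=21), Ca^2+ (Z=20), K^+ (Z=19), Cl^- (Z=17), P^3- (Z=15).
That gives V^5+ < Sc^3+ < Ca^2+ < K^+ < Cl^- < P^3-. From the largest end, number 5 is Sc^3+.

Sc^3+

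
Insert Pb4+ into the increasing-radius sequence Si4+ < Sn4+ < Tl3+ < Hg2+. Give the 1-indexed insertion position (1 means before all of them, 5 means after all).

First list Z and electron count for each: Si4+ (Z=14, 10 e⁻), Sn4+ (Z=50, 46 e⁻), Pb4+ (Z=82, 78 e⁻), Tl3+ (Z=81, 78 e⁻), Hg2+ (Z=80, 78 e⁻). Si4+ < Sn4+ (same group, 2 shells fewer); Sn4+ < Pb4+ (same group, period 5 vs 6); Pb4+ < Tl3+ (both 78 e⁻, Z=82>81); Tl3+ < Hg2+ (isoelectronic, higher Z=81 is smaller).
Putting Pb4+ in gives Si4+ < Sn4+ < Pb4+ < Tl3+ < Hg2+; it lands at slot 3.

3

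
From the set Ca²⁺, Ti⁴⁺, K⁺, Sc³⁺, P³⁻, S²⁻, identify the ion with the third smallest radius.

Each ion has 18 electrons. The ranking follows nuclear charge in reverse — greater Z gives a smaller radius. Ti⁴⁺ (Z=22), Sc³⁺ (Z=21), Ca²⁺ (Z=20), K⁺ (Z=19), S²⁻ (Z=16), P³⁻ (Z=15).
So the order is Ti⁴⁺ < Sc³⁺ < Ca²⁺ < K⁺ < S²⁻ < P³⁻; the 3rd-smallest ion is Ca²⁺.

Ca²⁺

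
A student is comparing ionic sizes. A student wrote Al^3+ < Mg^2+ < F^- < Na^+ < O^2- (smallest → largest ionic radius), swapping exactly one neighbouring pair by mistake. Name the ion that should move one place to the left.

Compare adjacent ions: they are isoelectronic (10 e⁻) and Na has more protons than F (11 vs 9), making Na^+ smaller — yet in this increasing list F^- sits before Na^+. Nothing else is reversed, so Na^+ should move one place to the left.

Na^+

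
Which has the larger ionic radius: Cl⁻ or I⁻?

All are in the same group with charge -1. Radius grows down the group as n (the outermost shell) increases.

I⁻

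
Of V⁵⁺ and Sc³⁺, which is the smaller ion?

V⁵⁺

Each ion has 18 electrons. The ranking follows nuclear charge in reverse — greater Z gives a smaller radius. V⁵⁺ (Z=23), Sc³⁺ (Z=21).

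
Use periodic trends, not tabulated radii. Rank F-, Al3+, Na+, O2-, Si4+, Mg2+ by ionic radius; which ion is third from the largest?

Na+

Isoelectronic series (10 e⁻ each). Size is set by nuclear charge: more protons means a smaller ion. Si4+ (Z=14), Al3+ (Z=13), Mg2+ (Z=12), Na+ (Z=11), F- (Z=9), O2- (Z=8).
Ordering: Si4+ < Al3+ < Mg2+ < Na+ < F- < O2-. The third largest is Na+.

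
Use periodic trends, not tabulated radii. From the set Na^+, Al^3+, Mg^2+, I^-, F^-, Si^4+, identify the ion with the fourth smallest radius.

Tabulating Z and e⁻: Si^4+: 10 e⁻, Z=14, Al^3+: 10 e⁻, Z=13, Mg^2+: 10 e⁻, Z=12, Na^+: 10 e⁻, Z=11, F^-: 10 e⁻, Z=9, I^-: 54 e⁻, Z=53. Si^4+ < Al^3+ (both 10 e⁻, Z=14>13); Al^3+ < Mg^2+ (isoelectronic, higher Z=13 is smaller); Mg^2+ < Na^+ (isoelectronic, higher Z=12 is smaller); Na^+ < F^- (both 10 e⁻, Z=11>9); F^- < I^- (same group, period 2 vs 5).
That gives Si^4+ < Al^3+ < Mg^2+ < Na^+ < F^- < I^-. From the smallest end, number 4 is Na^+.

Na^+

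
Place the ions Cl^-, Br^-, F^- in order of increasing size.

F^- < Cl^- < Br^-

All are in the same group with charge -1. Radius grows down the group as n (the outermost shell) increases.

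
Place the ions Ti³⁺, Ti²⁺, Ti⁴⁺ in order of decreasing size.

Ti²⁺ > Ti³⁺ > Ti⁴⁺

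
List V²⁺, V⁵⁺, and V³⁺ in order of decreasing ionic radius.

V²⁺ > V³⁺ > V⁵⁺

For a single element, ionic radius drops as positive charge rises — V⁵⁺ < V²⁺.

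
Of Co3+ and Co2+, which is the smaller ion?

Same element, different charge: the more highly charged cation has fewer electrons and a greater effective nuclear charge per electron, making Co3+ the smallest.

Co3+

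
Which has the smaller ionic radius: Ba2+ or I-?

Ba2+

These species are isoelectronic with 54 electrons. The only difference is the number of protons: Ba2+ (Z=56), I- (Z=53). The strongest nuclear pull (Ba2+) gives the smallest ion.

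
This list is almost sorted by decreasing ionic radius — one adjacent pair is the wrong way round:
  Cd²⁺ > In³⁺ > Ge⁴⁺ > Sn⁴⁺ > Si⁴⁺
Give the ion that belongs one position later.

Scanning neighbour by neighbour, only Ge⁴⁺/Sn⁴⁺ violates a trend: both in group 14 with the same charge; Ge⁴⁺ (period 4) has the smaller radius. That makes Ge⁴⁺ the one sitting a position early relative to where it belongs.

Ge⁴⁺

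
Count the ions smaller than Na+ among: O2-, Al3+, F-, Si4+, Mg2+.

These species are isoelectronic with 10 electrons. The only difference is the number of protons: Si4+ (Z=14), Al3+ (Z=13), Mg2+ (Z=12), Na+ (Z=11), F- (Z=9), O2- (Z=8). The strongest nuclear pull (Si4+) gives the smallest ion.
Placing each against Na+: smaller — Si4+, Al3+, Mg2+; larger — F-, O2-. Count: 3.

3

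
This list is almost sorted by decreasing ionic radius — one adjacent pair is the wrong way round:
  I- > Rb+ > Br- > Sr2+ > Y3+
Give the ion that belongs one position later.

Check each adjacent pair. Rb+ and Br- are reversed: Rb+ and Br- share 36 electrons; the higher nuclear charge on Rb (Z=37) contracts it more, so Rb+ < Br-. No other neighbouring pair contradicts the periodic trends, so Rb+ is the ion listed too early.

Rb+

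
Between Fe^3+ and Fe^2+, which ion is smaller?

Same element, different charge: the more highly charged cation has fewer electrons and a greater effective nuclear charge per electron, making Fe^3+ the smallest.

Fe^3+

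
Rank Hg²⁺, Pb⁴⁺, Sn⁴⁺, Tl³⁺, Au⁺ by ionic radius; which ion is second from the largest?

Hg²⁺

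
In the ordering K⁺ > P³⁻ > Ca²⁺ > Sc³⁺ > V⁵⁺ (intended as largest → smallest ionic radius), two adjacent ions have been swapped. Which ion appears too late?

The pair K⁺, P³⁻ is the wrong way round — they are isoelectronic (18 e⁻) and K has more protons than P (19 vs 15), making K⁺ smaller. All other adjacent pairs agree with periodic trends, so P³⁻ is the misplaced ion.

P³⁻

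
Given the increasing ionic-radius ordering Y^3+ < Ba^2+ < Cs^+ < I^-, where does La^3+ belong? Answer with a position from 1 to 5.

Y^3+ (Z=39, 36 e⁻), La^3+ (Z=57, 54 e⁻), Ba^2+ (Z=56, 54 e⁻), Cs^+ (Z=55, 54 e⁻), I^- (Z=53, 54 e⁻). Y^3+ < La^3+ (same group, 1 shell fewer); La^3+ < Ba^2+ (isoelectronic, higher Z=57 is smaller); Ba^2+ < Cs^+ (both 54 e⁻, Z=56>55); Cs^+ < I^- (both 54 e⁻, Z=55>53).
With La^3+ included the full order is Y^3+ < La^3+ < Ba^2+ < Cs^+ < I^-, so it takes position 2.

2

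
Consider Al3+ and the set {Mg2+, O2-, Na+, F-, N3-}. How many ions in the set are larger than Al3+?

5

These species are isoelectronic with 10 electrons. The only difference is the number of protons: Al3+ (Z=13), Mg2+ (Z=12), Na+ (Z=11), F- (Z=9), O2- (Z=8), N3- (Z=7). The strongest nuclear pull (Al3+) gives the smallest ion.
Relative to Al3+, the ions that are larger are Mg2+, Na+, F-, O2-, N3-. That's 5.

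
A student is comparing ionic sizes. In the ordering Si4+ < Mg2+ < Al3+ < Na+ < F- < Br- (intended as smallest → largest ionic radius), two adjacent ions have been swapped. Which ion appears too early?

Mg2+

Compare adjacent ions: both have 10 electrons but Z(Al)=13 > Z(Mg)=12, so Al3+ should be the smaller of the two — yet in this increasing list Mg2+ sits before Al3+. Nothing else is reversed, so Mg2+ should move one place to the right.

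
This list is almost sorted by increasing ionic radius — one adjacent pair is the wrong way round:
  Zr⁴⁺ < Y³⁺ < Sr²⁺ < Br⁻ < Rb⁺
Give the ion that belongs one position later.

Br⁻

Compare adjacent ions: Rb⁺ and Br⁻ share 36 electrons; the higher nuclear charge on Rb (Z=37) contracts it more, so Rb⁺ < Br⁻ — yet in this increasing list Br⁻ sits before Rb⁺. Nothing else is reversed, so Br⁻ should move one place to the right.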